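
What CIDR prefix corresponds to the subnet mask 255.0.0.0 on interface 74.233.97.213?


Binary: 11111111.00000000.00000000.00000000
Count leading 1s
Prefix: /8


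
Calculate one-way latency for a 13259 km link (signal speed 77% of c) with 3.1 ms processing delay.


Speed = 0.77 * 3e5 km/s = 231000 km/s
Propagation delay = 13259 / 231000 = 0.0574 s = 57.3983 ms
Processing delay = 3.1 ms
Total one-way latency = 60.4983 ms


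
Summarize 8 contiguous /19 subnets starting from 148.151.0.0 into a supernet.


Original prefix: /19
Number of subnets: 8 = 2^3
New prefix = 19 - 3 = 16
Supernet: 148.151.0.0/16


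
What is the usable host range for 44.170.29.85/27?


Network: 44.170.29.64
Broadcast: 44.170.29.95
First usable = network + 1
Last usable = broadcast - 1
Range: 44.170.29.65 to 44.170.29.94


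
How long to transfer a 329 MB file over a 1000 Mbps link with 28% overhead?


Effective throughput = 1000 * (1 - 28/100) = 720 Mbps
File size in Mb = 329 * 8 = 2632 Mb
Time = 2632 / 720
Time = 3.6556 seconds


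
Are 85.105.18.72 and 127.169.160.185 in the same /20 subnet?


Mask: 255.255.240.0
85.105.18.72 AND mask = 85.105.16.0
127.169.160.185 AND mask = 127.169.160.0
No, different subnets (85.105.16.0 vs 127.169.160.0)


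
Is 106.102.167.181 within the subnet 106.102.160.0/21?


Subnet network: 106.102.160.0
Test IP AND mask: 106.102.160.0
Yes, 106.102.167.181 is in 106.102.160.0/21


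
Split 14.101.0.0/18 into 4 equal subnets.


New prefix = 18 + 2 = 20
Each subnet has 4096 addresses
  14.101.0.0/20
  14.101.16.0/20
  14.101.32.0/20
  14.101.48.0/20
Subnets: 14.101.0.0/20, 14.101.16.0/20, 14.101.32.0/20, 14.101.48.0/20


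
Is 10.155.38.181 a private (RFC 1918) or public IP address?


RFC 1918 private ranges:
  10.0.0.0/8 (10.0.0.0 - 10.255.255.255)
  172.16.0.0/12 (172.16.0.0 - 172.31.255.255)
  192.168.0.0/16 (192.168.0.0 - 192.168.255.255)
Private (in 10.0.0.0/8)


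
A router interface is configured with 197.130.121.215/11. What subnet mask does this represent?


/11 means 11 network bits, 21 host bits
Binary: 11111111111000000000000000000000
Mask: 255.224.0.0


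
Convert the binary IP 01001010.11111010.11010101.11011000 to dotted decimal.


01001010 = 74
11111010 = 250
11010101 = 213
11011000 = 216
IP: 74.250.213.216


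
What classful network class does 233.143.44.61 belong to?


First octet: 233
Binary: 11101001
1110xxxx -> Class D (224-239)
Class D (multicast), default mask N/A


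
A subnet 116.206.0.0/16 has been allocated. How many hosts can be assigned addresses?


Host bits = 32 - 16 = 16
Total addresses = 2^16 = 65536
Usable = total - 2 (network and broadcast)
Usable hosts: 65534


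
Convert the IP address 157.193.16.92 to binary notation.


157 = 10011101
193 = 11000001
16 = 00010000
92 = 01011100
Binary: 10011101.11000001.00010000.01011100


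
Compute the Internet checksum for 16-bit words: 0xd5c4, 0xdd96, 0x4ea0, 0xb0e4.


Sum all words (with carry folding):
+ 0xd5c4 = 0xd5c4
+ 0xdd96 = 0xb35b
+ 0x4ea0 = 0x01fc
+ 0xb0e4 = 0xb2e0
One's complement: ~0xb2e0
Checksum = 0x4d1f


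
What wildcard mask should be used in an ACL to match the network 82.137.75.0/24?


Subnet mask: 255.255.255.0
Wildcard = 255.255.255.255 - subnet mask
255 - 255 = 0
255 - 255 = 0
255 - 255 = 0
255 - 0 = 255
Wildcard: 0.0.0.255


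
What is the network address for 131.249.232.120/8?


IP:   10000011.11111001.11101000.01111000
Mask: 11111111.00000000.00000000.00000000
AND operation:
Net:  10000011.00000000.00000000.00000000
Network: 131.0.0.0/8


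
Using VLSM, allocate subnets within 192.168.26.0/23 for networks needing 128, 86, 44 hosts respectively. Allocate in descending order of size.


128 hosts -> /24 (254 usable): 192.168.26.0/24
86 hosts -> /25 (126 usable): 192.168.27.0/25
44 hosts -> /26 (62 usable): 192.168.27.128/26
Allocation: 192.168.26.0/24 (128 hosts, 254 usable); 192.168.27.0/25 (86 hosts, 126 usable); 192.168.27.128/26 (44 hosts, 62 usable)


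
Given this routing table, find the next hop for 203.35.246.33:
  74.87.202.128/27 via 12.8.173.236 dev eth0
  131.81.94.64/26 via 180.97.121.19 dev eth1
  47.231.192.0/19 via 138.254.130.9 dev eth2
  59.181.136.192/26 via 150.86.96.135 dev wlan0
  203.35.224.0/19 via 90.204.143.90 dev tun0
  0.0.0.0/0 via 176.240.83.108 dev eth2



Longest prefix match for 203.35.246.33:
  /27 74.87.202.128: no
  /26 131.81.94.64: no
  /19 47.231.192.0: no
  /26 59.181.136.192: no
  /19 203.35.224.0: MATCH
  /0 0.0.0.0: MATCH
Selected: next-hop 90.204.143.90 via tun0 (matched /19)


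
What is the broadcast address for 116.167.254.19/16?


Network: 116.167.0.0/16
Host bits = 16
Set all host bits to 1:
Broadcast: 116.167.255.255


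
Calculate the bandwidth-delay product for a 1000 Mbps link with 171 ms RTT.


BDP = bandwidth * RTT
= 1000 Mbps * 171 ms
= 1000 * 1e6 * 171 / 1000 bits
= 171000000 bits
= 21375000 bytes
= 20874.0234 KB
BDP = 171000000 bits (21375000 bytes)


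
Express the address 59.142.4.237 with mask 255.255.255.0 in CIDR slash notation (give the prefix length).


Binary: 11111111.11111111.11111111.00000000
Count leading 1s
Prefix: /24


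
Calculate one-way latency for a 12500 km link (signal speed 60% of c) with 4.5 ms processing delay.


Speed = 0.6 * 3e5 km/s = 180000 km/s
Propagation delay = 12500 / 180000 = 0.0694 s = 69.4444 ms
Processing delay = 4.5 ms
Total one-way latency = 73.9444 ms


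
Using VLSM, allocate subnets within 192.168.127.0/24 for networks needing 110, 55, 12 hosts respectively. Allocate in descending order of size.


110 hosts -> /25 (126 usable): 192.168.127.0/25
55 hosts -> /26 (62 usable): 192.168.127.128/26
12 hosts -> /28 (14 usable): 192.168.127.192/28
Allocation: 192.168.127.0/25 (110 hosts, 126 usable); 192.168.127.128/26 (55 hosts, 62 usable); 192.168.127.192/28 (12 hosts, 14 usable)


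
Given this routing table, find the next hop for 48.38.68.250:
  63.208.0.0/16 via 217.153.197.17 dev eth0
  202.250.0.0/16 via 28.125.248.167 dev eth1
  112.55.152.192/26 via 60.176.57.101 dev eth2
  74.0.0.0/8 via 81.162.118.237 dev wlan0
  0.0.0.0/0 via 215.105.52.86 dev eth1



Longest prefix match for 48.38.68.250:
  /16 63.208.0.0: no
  /16 202.250.0.0: no
  /26 112.55.152.192: no
  /8 74.0.0.0: no
  /0 0.0.0.0: MATCH
Selected: next-hop 215.105.52.86 via eth1 (matched /0)


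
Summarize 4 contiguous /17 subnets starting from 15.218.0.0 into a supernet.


Original prefix: /17
Number of subnets: 4 = 2^2
New prefix = 17 - 2 = 15
Supernet: 15.218.0.0/15


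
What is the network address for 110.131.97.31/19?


IP:   01101110.10000011.01100001.00011111
Mask: 11111111.11111111.11100000.00000000
AND operation:
Net:  01101110.10000011.01100000.00000000
Network: 110.131.96.0/19


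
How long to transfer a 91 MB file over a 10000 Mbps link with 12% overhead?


Effective throughput = 10000 * (1 - 12/100) = 8800 Mbps
File size in Mb = 91 * 8 = 728 Mb
Time = 728 / 8800
Time = 0.0827 seconds


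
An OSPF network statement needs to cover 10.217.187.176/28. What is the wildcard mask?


Subnet mask: 255.255.255.240
Wildcard = 255.255.255.255 - subnet mask
255 - 255 = 0
255 - 255 = 0
255 - 255 = 0
255 - 240 = 15
Wildcard: 0.0.0.15


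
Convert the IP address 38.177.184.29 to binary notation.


38 = 00100110
177 = 10110001
184 = 10111000
29 = 00011101
Binary: 00100110.10110001.10111000.00011101


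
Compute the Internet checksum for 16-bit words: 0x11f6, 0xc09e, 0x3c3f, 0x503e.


Sum all words (with carry folding):
+ 0x11f6 = 0x11f6
+ 0xc09e = 0xd294
+ 0x3c3f = 0x0ed4
+ 0x503e = 0x5f12
One's complement: ~0x5f12
Checksum = 0xa0ed


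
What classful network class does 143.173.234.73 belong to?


First octet: 143
Binary: 10001111
10xxxxxx -> Class B (128-191)
Class B, default mask 255.255.0.0 (/16)


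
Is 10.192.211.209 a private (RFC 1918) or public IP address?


RFC 1918 private ranges:
  10.0.0.0/8 (10.0.0.0 - 10.255.255.255)
  172.16.0.0/12 (172.16.0.0 - 172.31.255.255)
  192.168.0.0/16 (192.168.0.0 - 192.168.255.255)
Private (in 10.0.0.0/8)


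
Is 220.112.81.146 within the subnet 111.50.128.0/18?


Subnet network: 111.50.128.0
Test IP AND mask: 220.112.64.0
No, 220.112.81.146 is not in 111.50.128.0/18


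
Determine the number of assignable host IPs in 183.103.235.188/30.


Host bits = 32 - 30 = 2
Total addresses = 2^2 = 4
Usable = total - 2 (network and broadcast)
Usable hosts: 2


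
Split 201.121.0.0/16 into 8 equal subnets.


New prefix = 16 + 3 = 19
Each subnet has 8192 addresses
  201.121.0.0/19
  201.121.32.0/19
  201.121.64.0/19
  201.121.96.0/19
  201.121.128.0/19
  201.121.160.0/19
  201.121.192.0/19
  201.121.224.0/19
Subnets: 201.121.0.0/19, 201.121.32.0/19, 201.121.64.0/19, 201.121.96.0/19, 201.121.128.0/19, 201.121.160.0/19, 201.121.192.0/19, 201.121.224.0/19


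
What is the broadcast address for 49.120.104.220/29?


Network: 49.120.104.216/29
Host bits = 3
Set all host bits to 1:
Broadcast: 49.120.104.223


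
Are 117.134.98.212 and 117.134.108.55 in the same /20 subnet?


Mask: 255.255.240.0
117.134.98.212 AND mask = 117.134.96.0
117.134.108.55 AND mask = 117.134.96.0
Yes, same subnet (117.134.96.0)


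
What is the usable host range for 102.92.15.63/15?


Network: 102.92.0.0
Broadcast: 102.93.255.255
First usable = network + 1
Last usable = broadcast - 1
Range: 102.92.0.1 to 102.93.255.254


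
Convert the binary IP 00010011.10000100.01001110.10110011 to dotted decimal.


00010011 = 19
10000100 = 132
01001110 = 78
10110011 = 179
IP: 19.132.78.179


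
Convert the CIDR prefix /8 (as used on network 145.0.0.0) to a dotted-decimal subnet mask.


/8 means 8 network bits, 24 host bits
Binary: 11111111000000000000000000000000
Mask: 255.0.0.0


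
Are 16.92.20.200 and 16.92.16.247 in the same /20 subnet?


Mask: 255.255.240.0
16.92.20.200 AND mask = 16.92.16.0
16.92.16.247 AND mask = 16.92.16.0
Yes, same subnet (16.92.16.0)


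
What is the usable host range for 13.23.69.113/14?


Network: 13.20.0.0
Broadcast: 13.23.255.255
First usable = network + 1
Last usable = broadcast - 1
Range: 13.20.0.1 to 13.23.255.254


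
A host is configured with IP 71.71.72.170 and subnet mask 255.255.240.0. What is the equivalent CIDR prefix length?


Binary: 11111111.11111111.11110000.00000000
Count leading 1s
Prefix: /20


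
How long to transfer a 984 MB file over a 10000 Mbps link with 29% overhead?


Effective throughput = 10000 * (1 - 29/100) = 7100 Mbps
File size in Mb = 984 * 8 = 7872 Mb
Time = 7872 / 7100
Time = 1.1087 seconds


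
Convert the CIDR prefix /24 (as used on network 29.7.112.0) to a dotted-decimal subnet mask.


/24 means 24 network bits, 8 host bits
Binary: 11111111111111111111111100000000
Mask: 255.255.255.0


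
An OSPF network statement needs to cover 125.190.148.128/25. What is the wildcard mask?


Subnet mask: 255.255.255.128
Wildcard = 255.255.255.255 - subnet mask
255 - 255 = 0
255 - 255 = 0
255 - 255 = 0
255 - 128 = 127
Wildcard: 0.0.0.127


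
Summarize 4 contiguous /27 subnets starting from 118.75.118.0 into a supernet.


Original prefix: /27
Number of subnets: 4 = 2^2
New prefix = 27 - 2 = 25
Supernet: 118.75.118.0/25


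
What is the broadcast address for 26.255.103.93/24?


Network: 26.255.103.0/24
Host bits = 8
Set all host bits to 1:
Broadcast: 26.255.103.255


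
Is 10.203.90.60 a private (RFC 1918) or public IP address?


RFC 1918 private ranges:
  10.0.0.0/8 (10.0.0.0 - 10.255.255.255)
  172.16.0.0/12 (172.16.0.0 - 172.31.255.255)
  192.168.0.0/16 (192.168.0.0 - 192.168.255.255)
Private (in 10.0.0.0/8)


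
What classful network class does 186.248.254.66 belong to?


First octet: 186
Binary: 10111010
10xxxxxx -> Class B (128-191)
Class B, default mask 255.255.0.0 (/16)


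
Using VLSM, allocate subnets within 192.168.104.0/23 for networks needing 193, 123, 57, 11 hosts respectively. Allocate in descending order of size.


193 hosts -> /24 (254 usable): 192.168.104.0/24
123 hosts -> /25 (126 usable): 192.168.105.0/25
57 hosts -> /26 (62 usable): 192.168.105.128/26
11 hosts -> /28 (14 usable): 192.168.105.192/28
Allocation: 192.168.104.0/24 (193 hosts, 254 usable); 192.168.105.0/25 (123 hosts, 126 usable); 192.168.105.128/26 (57 hosts, 62 usable); 192.168.105.192/28 (11 hosts, 14 usable)


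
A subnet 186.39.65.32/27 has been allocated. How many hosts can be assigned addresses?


Host bits = 32 - 27 = 5
Total addresses = 2^5 = 32
Usable = total - 2 (network and broadcast)
Usable hosts: 30


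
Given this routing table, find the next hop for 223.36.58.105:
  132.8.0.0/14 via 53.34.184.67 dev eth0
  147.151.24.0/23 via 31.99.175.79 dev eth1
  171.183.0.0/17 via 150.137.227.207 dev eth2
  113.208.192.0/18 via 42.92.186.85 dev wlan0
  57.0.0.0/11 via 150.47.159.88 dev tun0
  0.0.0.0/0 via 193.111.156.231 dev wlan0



Longest prefix match for 223.36.58.105:
  /14 132.8.0.0: no
  /23 147.151.24.0: no
  /17 171.183.0.0: no
  /18 113.208.192.0: no
  /11 57.0.0.0: no
  /0 0.0.0.0: MATCH
Selected: next-hop 193.111.156.231 via wlan0 (matched /0)


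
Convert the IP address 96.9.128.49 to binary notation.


96 = 01100000
9 = 00001001
128 = 10000000
49 = 00110001
Binary: 01100000.00001001.10000000.00110001


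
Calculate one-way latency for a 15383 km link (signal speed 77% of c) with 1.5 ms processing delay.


Speed = 0.77 * 3e5 km/s = 231000 km/s
Propagation delay = 15383 / 231000 = 0.0666 s = 66.5931 ms
Processing delay = 1.5 ms
Total one-way latency = 68.0931 ms


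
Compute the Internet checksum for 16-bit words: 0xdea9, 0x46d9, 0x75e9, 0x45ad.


Sum all words (with carry folding):
+ 0xdea9 = 0xdea9
+ 0x46d9 = 0x2583
+ 0x75e9 = 0x9b6c
+ 0x45ad = 0xe119
One's complement: ~0xe119
Checksum = 0x1ee6


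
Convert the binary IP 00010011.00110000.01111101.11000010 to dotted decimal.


00010011 = 19
00110000 = 48
01111101 = 125
11000010 = 194
IP: 19.48.125.194


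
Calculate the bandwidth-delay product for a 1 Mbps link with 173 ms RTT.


BDP = bandwidth * RTT
= 1 Mbps * 173 ms
= 1 * 1e6 * 173 / 1000 bits
= 173000 bits
= 21625 bytes
= 21.1182 KB
BDP = 173000 bits (21625 bytes)


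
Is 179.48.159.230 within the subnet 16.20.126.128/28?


Subnet network: 16.20.126.128
Test IP AND mask: 179.48.159.224
No, 179.48.159.230 is not in 16.20.126.128/28


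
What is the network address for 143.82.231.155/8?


IP:   10001111.01010010.11100111.10011011
Mask: 11111111.00000000.00000000.00000000
AND operation:
Net:  10001111.00000000.00000000.00000000
Network: 143.0.0.0/8


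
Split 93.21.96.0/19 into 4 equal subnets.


New prefix = 19 + 2 = 21
Each subnet has 2048 addresses
  93.21.96.0/21
  93.21.104.0/21
  93.21.112.0/21
  93.21.120.0/21
Subnets: 93.21.96.0/21, 93.21.104.0/21, 93.21.112.0/21, 93.21.120.0/21


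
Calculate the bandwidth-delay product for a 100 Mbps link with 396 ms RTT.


BDP = bandwidth * RTT
= 100 Mbps * 396 ms
= 100 * 1e6 * 396 / 1000 bits
= 39600000 bits
= 4950000 bytes
= 4833.9844 KB
BDP = 39600000 bits (4950000 bytes)


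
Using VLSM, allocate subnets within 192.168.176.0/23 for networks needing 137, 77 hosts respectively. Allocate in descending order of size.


137 hosts -> /24 (254 usable): 192.168.176.0/24
77 hosts -> /25 (126 usable): 192.168.177.0/25
Allocation: 192.168.176.0/24 (137 hosts, 254 usable); 192.168.177.0/25 (77 hosts, 126 usable)


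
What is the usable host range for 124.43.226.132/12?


Network: 124.32.0.0
Broadcast: 124.47.255.255
First usable = network + 1
Last usable = broadcast - 1
Range: 124.32.0.1 to 124.47.255.254


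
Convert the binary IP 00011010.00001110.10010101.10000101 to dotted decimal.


00011010 = 26
00001110 = 14
10010101 = 149
10000101 = 133
IP: 26.14.149.133


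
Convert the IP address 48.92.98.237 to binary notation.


48 = 00110000
92 = 01011100
98 = 01100010
237 = 11101101
Binary: 00110000.01011100.01100010.11101101


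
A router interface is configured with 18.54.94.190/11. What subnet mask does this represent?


/11 means 11 network bits, 21 host bits
Binary: 11111111111000000000000000000000
Mask: 255.224.0.0


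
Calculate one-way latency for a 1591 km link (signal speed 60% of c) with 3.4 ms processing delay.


Speed = 0.6 * 3e5 km/s = 180000 km/s
Propagation delay = 1591 / 180000 = 0.0088 s = 8.8389 ms
Processing delay = 3.4 ms
Total one-way latency = 12.2389 ms


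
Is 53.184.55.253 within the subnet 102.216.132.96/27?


Subnet network: 102.216.132.96
Test IP AND mask: 53.184.55.224
No, 53.184.55.253 is not in 102.216.132.96/27


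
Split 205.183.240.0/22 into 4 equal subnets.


New prefix = 22 + 2 = 24
Each subnet has 256 addresses
  205.183.240.0/24
  205.183.241.0/24
  205.183.242.0/24
  205.183.243.0/24
Subnets: 205.183.240.0/24, 205.183.241.0/24, 205.183.242.0/24, 205.183.243.0/24


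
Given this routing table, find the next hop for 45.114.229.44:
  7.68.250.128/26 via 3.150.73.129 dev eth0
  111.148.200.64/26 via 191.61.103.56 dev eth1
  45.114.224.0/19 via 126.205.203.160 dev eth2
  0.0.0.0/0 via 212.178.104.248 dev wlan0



Longest prefix match for 45.114.229.44:
  /26 7.68.250.128: no
  /26 111.148.200.64: no
  /19 45.114.224.0: MATCH
  /0 0.0.0.0: MATCH
Selected: next-hop 126.205.203.160 via eth2 (matched /19)


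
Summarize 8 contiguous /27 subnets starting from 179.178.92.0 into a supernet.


Original prefix: /27
Number of subnets: 8 = 2^3
New prefix = 27 - 3 = 24
Supernet: 179.178.92.0/24


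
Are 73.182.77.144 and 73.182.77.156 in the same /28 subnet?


Mask: 255.255.255.240
73.182.77.144 AND mask = 73.182.77.144
73.182.77.156 AND mask = 73.182.77.144
Yes, same subnet (73.182.77.144)


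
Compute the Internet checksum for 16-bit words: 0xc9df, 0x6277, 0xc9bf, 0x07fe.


Sum all words (with carry folding):
+ 0xc9df = 0xc9df
+ 0x6277 = 0x2c57
+ 0xc9bf = 0xf616
+ 0x07fe = 0xfe14
One's complement: ~0xfe14
Checksum = 0x01eb


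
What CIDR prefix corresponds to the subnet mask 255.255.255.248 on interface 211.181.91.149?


Binary: 11111111.11111111.11111111.11111000
Count leading 1s
Prefix: /29


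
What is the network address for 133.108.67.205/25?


IP:   10000101.01101100.01000011.11001101
Mask: 11111111.11111111.11111111.10000000
AND operation:
Net:  10000101.01101100.01000011.10000000
Network: 133.108.67.128/25


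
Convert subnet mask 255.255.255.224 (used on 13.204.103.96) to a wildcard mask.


Subnet mask: 255.255.255.224
Wildcard = 255.255.255.255 - subnet mask
255 - 255 = 0
255 - 255 = 0
255 - 255 = 0
255 - 224 = 31
Wildcard: 0.0.0.31


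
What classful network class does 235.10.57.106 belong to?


First octet: 235
Binary: 11101011
1110xxxx -> Class D (224-239)
Class D (multicast), default mask N/A


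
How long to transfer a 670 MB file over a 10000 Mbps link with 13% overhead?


Effective throughput = 10000 * (1 - 13/100) = 8700 Mbps
File size in Mb = 670 * 8 = 5360 Mb
Time = 5360 / 8700
Time = 0.6161 seconds


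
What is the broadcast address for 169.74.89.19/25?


Network: 169.74.89.0/25
Host bits = 7
Set all host bits to 1:
Broadcast: 169.74.89.127


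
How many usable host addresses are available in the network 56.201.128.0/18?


Host bits = 32 - 18 = 14
Total addresses = 2^14 = 16384
Usable = total - 2 (network and broadcast)
Usable hosts: 16382


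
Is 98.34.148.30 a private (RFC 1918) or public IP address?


RFC 1918 private ranges:
  10.0.0.0/8 (10.0.0.0 - 10.255.255.255)
  172.16.0.0/12 (172.16.0.0 - 172.31.255.255)
  192.168.0.0/16 (192.168.0.0 - 192.168.255.255)
Public (not in any RFC 1918 range)


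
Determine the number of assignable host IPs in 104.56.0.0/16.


Host bits = 32 - 16 = 16
Total addresses = 2^16 = 65536
Usable = total - 2 (network and broadcast)
Usable hosts: 65534


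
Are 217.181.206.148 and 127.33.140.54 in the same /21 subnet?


Mask: 255.255.248.0
217.181.206.148 AND mask = 217.181.200.0
127.33.140.54 AND mask = 127.33.136.0
No, different subnets (217.181.200.0 vs 127.33.136.0)


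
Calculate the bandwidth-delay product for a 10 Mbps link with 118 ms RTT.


BDP = bandwidth * RTT
= 10 Mbps * 118 ms
= 10 * 1e6 * 118 / 1000 bits
= 1180000 bits
= 147500 bytes
= 144.043 KB
BDP = 1180000 bits (147500 bytes)


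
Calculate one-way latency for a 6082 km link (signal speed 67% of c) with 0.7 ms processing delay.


Speed = 0.67 * 3e5 km/s = 201000 km/s
Propagation delay = 6082 / 201000 = 0.0303 s = 30.2587 ms
Processing delay = 0.7 ms
Total one-way latency = 30.9587 ms


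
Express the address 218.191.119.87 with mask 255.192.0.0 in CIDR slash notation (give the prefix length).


Binary: 11111111.11000000.00000000.00000000
Count leading 1s
Prefix: /10


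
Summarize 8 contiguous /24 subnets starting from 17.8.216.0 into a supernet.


Original prefix: /24
Number of subnets: 8 = 2^3
New prefix = 24 - 3 = 21
Supernet: 17.8.216.0/21


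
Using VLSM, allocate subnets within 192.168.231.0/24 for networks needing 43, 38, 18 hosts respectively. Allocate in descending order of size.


43 hosts -> /26 (62 usable): 192.168.231.0/26
38 hosts -> /26 (62 usable): 192.168.231.64/26
18 hosts -> /27 (30 usable): 192.168.231.128/27
Allocation: 192.168.231.0/26 (43 hosts, 62 usable); 192.168.231.64/26 (38 hosts, 62 usable); 192.168.231.128/27 (18 hosts, 30 usable)


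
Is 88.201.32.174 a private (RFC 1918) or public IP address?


RFC 1918 private ranges:
  10.0.0.0/8 (10.0.0.0 - 10.255.255.255)
  172.16.0.0/12 (172.16.0.0 - 172.31.255.255)
  192.168.0.0/16 (192.168.0.0 - 192.168.255.255)
Public (not in any RFC 1918 range)


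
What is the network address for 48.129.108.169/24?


IP:   00110000.10000001.01101100.10101001
Mask: 11111111.11111111.11111111.00000000
AND operation:
Net:  00110000.10000001.01101100.00000000
Network: 48.129.108.0/24


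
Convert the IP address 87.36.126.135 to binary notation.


87 = 01010111
36 = 00100100
126 = 01111110
135 = 10000111
Binary: 01010111.00100100.01111110.10000111


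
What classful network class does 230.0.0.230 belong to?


First octet: 230
Binary: 11100110
1110xxxx -> Class D (224-239)
Class D (multicast), default mask N/A


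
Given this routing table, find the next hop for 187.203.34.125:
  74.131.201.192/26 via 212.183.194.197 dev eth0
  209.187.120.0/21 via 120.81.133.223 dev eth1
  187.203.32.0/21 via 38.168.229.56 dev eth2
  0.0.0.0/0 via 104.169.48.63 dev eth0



Longest prefix match for 187.203.34.125:
  /26 74.131.201.192: no
  /21 209.187.120.0: no
  /21 187.203.32.0: MATCH
  /0 0.0.0.0: MATCH
Selected: next-hop 38.168.229.56 via eth2 (matched /21)


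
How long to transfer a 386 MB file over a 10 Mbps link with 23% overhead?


Effective throughput = 10 * (1 - 23/100) = 7.7 Mbps
File size in Mb = 386 * 8 = 3088 Mb
Time = 3088 / 7.7
Time = 401.039 seconds


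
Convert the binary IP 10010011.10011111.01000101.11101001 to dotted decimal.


10010011 = 147
10011111 = 159
01000101 = 69
11101001 = 233
IP: 147.159.69.233


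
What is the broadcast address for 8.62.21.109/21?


Network: 8.62.16.0/21
Host bits = 11
Set all host bits to 1:
Broadcast: 8.62.23.255


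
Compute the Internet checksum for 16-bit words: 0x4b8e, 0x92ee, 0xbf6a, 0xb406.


Sum all words (with carry folding):
+ 0x4b8e = 0x4b8e
+ 0x92ee = 0xde7c
+ 0xbf6a = 0x9de7
+ 0xb406 = 0x51ee
One's complement: ~0x51ee
Checksum = 0xae11


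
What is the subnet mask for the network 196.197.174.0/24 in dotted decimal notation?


/24 means 24 network bits, 8 host bits
Binary: 11111111111111111111111100000000
Mask: 255.255.255.0


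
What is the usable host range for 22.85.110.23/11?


Network: 22.64.0.0
Broadcast: 22.95.255.255
First usable = network + 1
Last usable = broadcast - 1
Range: 22.64.0.1 to 22.95.255.254


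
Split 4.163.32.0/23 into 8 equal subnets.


New prefix = 23 + 3 = 26
Each subnet has 64 addresses
  4.163.32.0/26
  4.163.32.64/26
  4.163.32.128/26
  4.163.32.192/26
  4.163.33.0/26
  4.163.33.64/26
  4.163.33.128/26
  4.163.33.192/26
Subnets: 4.163.32.0/26, 4.163.32.64/26, 4.163.32.128/26, 4.163.32.192/26, 4.163.33.0/26, 4.163.33.64/26, 4.163.33.128/26, 4.163.33.192/26


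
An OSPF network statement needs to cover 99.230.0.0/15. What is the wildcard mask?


Subnet mask: 255.254.0.0
Wildcard = 255.255.255.255 - subnet mask
255 - 255 = 0
255 - 254 = 1
255 - 0 = 255
255 - 0 = 255
Wildcard: 0.1.255.255


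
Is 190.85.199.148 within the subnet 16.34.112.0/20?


Subnet network: 16.34.112.0
Test IP AND mask: 190.85.192.0
No, 190.85.199.148 is not in 16.34.112.0/20


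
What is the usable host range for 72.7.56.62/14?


Network: 72.4.0.0
Broadcast: 72.7.255.255
First usable = network + 1
Last usable = broadcast - 1
Range: 72.4.0.1 to 72.7.255.254


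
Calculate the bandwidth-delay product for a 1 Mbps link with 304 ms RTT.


BDP = bandwidth * RTT
= 1 Mbps * 304 ms
= 1 * 1e6 * 304 / 1000 bits
= 304000 bits
= 38000 bytes
= 37.1094 KB
BDP = 304000 bits (38000 bytes)


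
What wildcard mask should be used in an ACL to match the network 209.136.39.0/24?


Subnet mask: 255.255.255.0
Wildcard = 255.255.255.255 - subnet mask
255 - 255 = 0
255 - 255 = 0
255 - 255 = 0
255 - 0 = 255
Wildcard: 0.0.0.255


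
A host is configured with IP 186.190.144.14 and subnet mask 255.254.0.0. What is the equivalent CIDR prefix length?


Binary: 11111111.11111110.00000000.00000000
Count leading 1s
Prefix: /15


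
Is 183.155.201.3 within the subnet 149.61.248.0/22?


Subnet network: 149.61.248.0
Test IP AND mask: 183.155.200.0
No, 183.155.201.3 is not in 149.61.248.0/22


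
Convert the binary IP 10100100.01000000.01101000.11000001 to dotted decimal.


10100100 = 164
01000000 = 64
01101000 = 104
11000001 = 193
IP: 164.64.104.193


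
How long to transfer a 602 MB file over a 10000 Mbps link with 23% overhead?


Effective throughput = 10000 * (1 - 23/100) = 7700 Mbps
File size in Mb = 602 * 8 = 4816 Mb
Time = 4816 / 7700
Time = 0.6255 seconds


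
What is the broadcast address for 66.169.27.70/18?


Network: 66.169.0.0/18
Host bits = 14
Set all host bits to 1:
Broadcast: 66.169.63.255


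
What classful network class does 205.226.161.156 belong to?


First octet: 205
Binary: 11001101
110xxxxx -> Class C (192-223)
Class C, default mask 255.255.255.0 (/24)


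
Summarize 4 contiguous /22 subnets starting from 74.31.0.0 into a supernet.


Original prefix: /22
Number of subnets: 4 = 2^2
New prefix = 22 - 2 = 20
Supernet: 74.31.0.0/20


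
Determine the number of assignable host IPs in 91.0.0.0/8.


Host bits = 32 - 8 = 24
Total addresses = 2^24 = 16777216
Usable = total - 2 (network and broadcast)
Usable hosts: 16777214


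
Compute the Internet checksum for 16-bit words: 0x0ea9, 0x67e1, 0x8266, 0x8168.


Sum all words (with carry folding):
+ 0x0ea9 = 0x0ea9
+ 0x67e1 = 0x768a
+ 0x8266 = 0xf8f0
+ 0x8168 = 0x7a59
One's complement: ~0x7a59
Checksum = 0x85a6


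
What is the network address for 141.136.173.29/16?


IP:   10001101.10001000.10101101.00011101
Mask: 11111111.11111111.00000000.00000000
AND operation:
Net:  10001101.10001000.00000000.00000000
Network: 141.136.0.0/16


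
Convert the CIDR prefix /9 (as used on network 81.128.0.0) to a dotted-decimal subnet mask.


/9 means 9 network bits, 23 host bits
Binary: 11111111100000000000000000000000
Mask: 255.128.0.0


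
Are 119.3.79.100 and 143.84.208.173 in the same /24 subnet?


Mask: 255.255.255.0
119.3.79.100 AND mask = 119.3.79.0
143.84.208.173 AND mask = 143.84.208.0
No, different subnets (119.3.79.0 vs 143.84.208.0)


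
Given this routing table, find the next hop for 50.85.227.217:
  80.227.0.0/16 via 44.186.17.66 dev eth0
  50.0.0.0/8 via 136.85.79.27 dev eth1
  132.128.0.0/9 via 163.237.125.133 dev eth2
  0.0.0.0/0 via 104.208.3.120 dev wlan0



Longest prefix match for 50.85.227.217:
  /16 80.227.0.0: no
  /8 50.0.0.0: MATCH
  /9 132.128.0.0: no
  /0 0.0.0.0: MATCH
Selected: next-hop 136.85.79.27 via eth1 (matched /8)


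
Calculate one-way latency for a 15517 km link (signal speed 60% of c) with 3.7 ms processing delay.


Speed = 0.6 * 3e5 km/s = 180000 km/s
Propagation delay = 15517 / 180000 = 0.0862 s = 86.2056 ms
Processing delay = 3.7 ms
Total one-way latency = 89.9056 ms


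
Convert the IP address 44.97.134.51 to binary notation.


44 = 00101100
97 = 01100001
134 = 10000110
51 = 00110011
Binary: 00101100.01100001.10000110.00110011


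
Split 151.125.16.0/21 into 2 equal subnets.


New prefix = 21 + 1 = 22
Each subnet has 1024 addresses
  151.125.16.0/22
  151.125.20.0/22
Subnets: 151.125.16.0/22, 151.125.20.0/22


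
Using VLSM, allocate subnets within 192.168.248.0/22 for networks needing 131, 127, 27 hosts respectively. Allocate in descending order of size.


131 hosts -> /24 (254 usable): 192.168.248.0/24
127 hosts -> /24 (254 usable): 192.168.249.0/24
27 hosts -> /27 (30 usable): 192.168.250.0/27
Allocation: 192.168.248.0/24 (131 hosts, 254 usable); 192.168.249.0/24 (127 hosts, 254 usable); 192.168.250.0/27 (27 hosts, 30 usable)


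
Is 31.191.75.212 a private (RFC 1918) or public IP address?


RFC 1918 private ranges:
  10.0.0.0/8 (10.0.0.0 - 10.255.255.255)
  172.16.0.0/12 (172.16.0.0 - 172.31.255.255)
  192.168.0.0/16 (192.168.0.0 - 192.168.255.255)
Public (not in any RFC 1918 range)


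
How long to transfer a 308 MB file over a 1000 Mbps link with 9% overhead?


Effective throughput = 1000 * (1 - 9/100) = 910 Mbps
File size in Mb = 308 * 8 = 2464 Mb
Time = 2464 / 910
Time = 2.7077 seconds


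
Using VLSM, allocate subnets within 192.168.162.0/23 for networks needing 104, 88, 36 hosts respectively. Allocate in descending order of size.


104 hosts -> /25 (126 usable): 192.168.162.0/25
88 hosts -> /25 (126 usable): 192.168.162.128/25
36 hosts -> /26 (62 usable): 192.168.163.0/26
Allocation: 192.168.162.0/25 (104 hosts, 126 usable); 192.168.162.128/25 (88 hosts, 126 usable); 192.168.163.0/26 (36 hosts, 62 usable)


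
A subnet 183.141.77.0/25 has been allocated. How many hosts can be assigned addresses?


Host bits = 32 - 25 = 7
Total addresses = 2^7 = 128
Usable = total - 2 (network and broadcast)
Usable hosts: 126


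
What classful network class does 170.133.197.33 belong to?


First octet: 170
Binary: 10101010
10xxxxxx -> Class B (128-191)
Class B, default mask 255.255.0.0 (/16)


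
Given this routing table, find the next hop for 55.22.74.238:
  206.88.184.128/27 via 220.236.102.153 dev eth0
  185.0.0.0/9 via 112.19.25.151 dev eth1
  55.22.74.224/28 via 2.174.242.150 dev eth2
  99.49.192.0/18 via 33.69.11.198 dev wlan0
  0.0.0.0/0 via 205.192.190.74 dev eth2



Longest prefix match for 55.22.74.238:
  /27 206.88.184.128: no
  /9 185.0.0.0: no
  /28 55.22.74.224: MATCH
  /18 99.49.192.0: no
  /0 0.0.0.0: MATCH
Selected: next-hop 2.174.242.150 via eth2 (matched /28)


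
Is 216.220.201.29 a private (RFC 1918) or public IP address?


RFC 1918 private ranges:
  10.0.0.0/8 (10.0.0.0 - 10.255.255.255)
  172.16.0.0/12 (172.16.0.0 - 172.31.255.255)
  192.168.0.0/16 (192.168.0.0 - 192.168.255.255)
Public (not in any RFC 1918 range)


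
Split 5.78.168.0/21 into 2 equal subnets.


New prefix = 21 + 1 = 22
Each subnet has 1024 addresses
  5.78.168.0/22
  5.78.172.0/22
Subnets: 5.78.168.0/22, 5.78.172.0/22


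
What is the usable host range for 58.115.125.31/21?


Network: 58.115.120.0
Broadcast: 58.115.127.255
First usable = network + 1
Last usable = broadcast - 1
Range: 58.115.120.1 to 58.115.127.254


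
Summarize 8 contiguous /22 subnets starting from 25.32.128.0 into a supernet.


Original prefix: /22
Number of subnets: 8 = 2^3
New prefix = 22 - 3 = 19
Supernet: 25.32.128.0/19


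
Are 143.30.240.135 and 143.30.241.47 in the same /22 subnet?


Mask: 255.255.252.0
143.30.240.135 AND mask = 143.30.240.0
143.30.241.47 AND mask = 143.30.240.0
Yes, same subnet (143.30.240.0)


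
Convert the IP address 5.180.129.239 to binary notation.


5 = 00000101
180 = 10110100
129 = 10000001
239 = 11101111
Binary: 00000101.10110100.10000001.11101111


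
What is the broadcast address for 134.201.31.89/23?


Network: 134.201.30.0/23
Host bits = 9
Set all host bits to 1:
Broadcast: 134.201.31.255


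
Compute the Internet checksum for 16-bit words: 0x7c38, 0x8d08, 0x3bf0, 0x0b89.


Sum all words (with carry folding):
+ 0x7c38 = 0x7c38
+ 0x8d08 = 0x0941
+ 0x3bf0 = 0x4531
+ 0x0b89 = 0x50ba
One's complement: ~0x50ba
Checksum = 0xaf45


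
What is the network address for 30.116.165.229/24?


IP:   00011110.01110100.10100101.11100101
Mask: 11111111.11111111.11111111.00000000
AND operation:
Net:  00011110.01110100.10100101.00000000
Network: 30.116.165.0/24


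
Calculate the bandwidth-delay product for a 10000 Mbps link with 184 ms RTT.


BDP = bandwidth * RTT
= 10000 Mbps * 184 ms
= 10000 * 1e6 * 184 / 1000 bits
= 1840000000 bits
= 230000000 bytes
= 224609.375 KB
BDP = 1840000000 bits (230000000 bytes)


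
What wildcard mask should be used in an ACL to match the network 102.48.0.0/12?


Subnet mask: 255.240.0.0
Wildcard = 255.255.255.255 - subnet mask
255 - 255 = 0
255 - 240 = 15
255 - 0 = 255
255 - 0 = 255
Wildcard: 0.15.255.255


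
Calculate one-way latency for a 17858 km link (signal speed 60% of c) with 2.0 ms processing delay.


Speed = 0.6 * 3e5 km/s = 180000 km/s
Propagation delay = 17858 / 180000 = 0.0992 s = 99.2111 ms
Processing delay = 2.0 ms
Total one-way latency = 101.2111 ms


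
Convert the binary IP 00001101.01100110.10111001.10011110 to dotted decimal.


00001101 = 13
01100110 = 102
10111001 = 185
10011110 = 158
IP: 13.102.185.158


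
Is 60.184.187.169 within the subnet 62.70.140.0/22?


Subnet network: 62.70.140.0
Test IP AND mask: 60.184.184.0
No, 60.184.187.169 is not in 62.70.140.0/22


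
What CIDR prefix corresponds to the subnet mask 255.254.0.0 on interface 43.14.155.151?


Binary: 11111111.11111110.00000000.00000000
Count leading 1s
Prefix: /15


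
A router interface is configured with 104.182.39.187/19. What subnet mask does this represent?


/19 means 19 network bits, 13 host bits
Binary: 11111111111111111110000000000000
Mask: 255.255.224.0


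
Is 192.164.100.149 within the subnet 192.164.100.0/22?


Subnet network: 192.164.100.0
Test IP AND mask: 192.164.100.0
Yes, 192.164.100.149 is in 192.164.100.0/22


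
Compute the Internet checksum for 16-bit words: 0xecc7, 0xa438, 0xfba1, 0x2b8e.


Sum all words (with carry folding):
+ 0xecc7 = 0xecc7
+ 0xa438 = 0x9100
+ 0xfba1 = 0x8ca2
+ 0x2b8e = 0xb830
One's complement: ~0xb830
Checksum = 0x47cf


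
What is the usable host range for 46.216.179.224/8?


Network: 46.0.0.0
Broadcast: 46.255.255.255
First usable = network + 1
Last usable = broadcast - 1
Range: 46.0.0.1 to 46.255.255.254


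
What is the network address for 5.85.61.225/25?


IP:   00000101.01010101.00111101.11100001
Mask: 11111111.11111111.11111111.10000000
AND operation:
Net:  00000101.01010101.00111101.10000000
Network: 5.85.61.128/25


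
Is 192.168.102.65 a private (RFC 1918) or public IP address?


RFC 1918 private ranges:
  10.0.0.0/8 (10.0.0.0 - 10.255.255.255)
  172.16.0.0/12 (172.16.0.0 - 172.31.255.255)
  192.168.0.0/16 (192.168.0.0 - 192.168.255.255)
Private (in 192.168.0.0/16)


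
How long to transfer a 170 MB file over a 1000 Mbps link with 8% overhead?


Effective throughput = 1000 * (1 - 8/100) = 920 Mbps
File size in Mb = 170 * 8 = 1360 Mb
Time = 1360 / 920
Time = 1.4783 seconds


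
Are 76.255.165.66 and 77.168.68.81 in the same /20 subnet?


Mask: 255.255.240.0
76.255.165.66 AND mask = 76.255.160.0
77.168.68.81 AND mask = 77.168.64.0
No, different subnets (76.255.160.0 vs 77.168.64.0)


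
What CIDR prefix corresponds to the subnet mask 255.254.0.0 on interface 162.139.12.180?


Binary: 11111111.11111110.00000000.00000000
Count leading 1s
Prefix: /15


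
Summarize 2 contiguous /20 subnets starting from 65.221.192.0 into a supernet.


Original prefix: /20
Number of subnets: 2 = 2^1
New prefix = 20 - 1 = 19
Supernet: 65.221.192.0/19


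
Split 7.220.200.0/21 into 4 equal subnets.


New prefix = 21 + 2 = 23
Each subnet has 512 addresses
  7.220.200.0/23
  7.220.202.0/23
  7.220.204.0/23
  7.220.206.0/23
Subnets: 7.220.200.0/23, 7.220.202.0/23, 7.220.204.0/23, 7.220.206.0/23


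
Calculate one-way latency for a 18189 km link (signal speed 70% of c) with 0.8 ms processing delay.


Speed = 0.7 * 3e5 km/s = 210000 km/s
Propagation delay = 18189 / 210000 = 0.0866 s = 86.6143 ms
Processing delay = 0.8 ms
Total one-way latency = 87.4143 ms


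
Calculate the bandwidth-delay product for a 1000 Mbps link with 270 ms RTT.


BDP = bandwidth * RTT
= 1000 Mbps * 270 ms
= 1000 * 1e6 * 270 / 1000 bits
= 270000000 bits
= 33750000 bytes
= 32958.9844 KB
BDP = 270000000 bits (33750000 bytes)


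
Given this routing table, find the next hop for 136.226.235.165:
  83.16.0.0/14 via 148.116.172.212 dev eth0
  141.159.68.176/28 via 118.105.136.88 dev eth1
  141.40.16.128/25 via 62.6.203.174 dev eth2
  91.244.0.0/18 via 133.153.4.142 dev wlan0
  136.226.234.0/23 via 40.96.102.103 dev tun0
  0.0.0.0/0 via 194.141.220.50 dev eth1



Longest prefix match for 136.226.235.165:
  /14 83.16.0.0: no
  /28 141.159.68.176: no
  /25 141.40.16.128: no
  /18 91.244.0.0: no
  /23 136.226.234.0: MATCH
  /0 0.0.0.0: MATCH
Selected: next-hop 40.96.102.103 via tun0 (matched /23)


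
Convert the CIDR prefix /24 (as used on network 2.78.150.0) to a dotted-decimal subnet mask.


/24 means 24 network bits, 8 host bits
Binary: 11111111111111111111111100000000
Mask: 255.255.255.0


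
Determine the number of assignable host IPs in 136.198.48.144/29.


Host bits = 32 - 29 = 3
Total addresses = 2^3 = 8
Usable = total - 2 (network and broadcast)
Usable hosts: 6


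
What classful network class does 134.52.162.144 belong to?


First octet: 134
Binary: 10000110
10xxxxxx -> Class B (128-191)
Class B, default mask 255.255.0.0 (/16)


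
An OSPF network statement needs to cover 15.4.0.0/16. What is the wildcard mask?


Subnet mask: 255.255.0.0
Wildcard = 255.255.255.255 - subnet mask
255 - 255 = 0
255 - 255 = 0
255 - 0 = 255
255 - 0 = 255
Wildcard: 0.0.255.255


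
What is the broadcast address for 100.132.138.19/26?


Network: 100.132.138.0/26
Host bits = 6
Set all host bits to 1:
Broadcast: 100.132.138.63


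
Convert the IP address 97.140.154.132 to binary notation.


97 = 01100001
140 = 10001100
154 = 10011010
132 = 10000100
Binary: 01100001.10001100.10011010.10000100


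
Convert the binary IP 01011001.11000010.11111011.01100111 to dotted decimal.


01011001 = 89
11000010 = 194
11111011 = 251
01100111 = 103
IP: 89.194.251.103


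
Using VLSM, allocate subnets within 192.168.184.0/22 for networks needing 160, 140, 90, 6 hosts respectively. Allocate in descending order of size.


160 hosts -> /24 (254 usable): 192.168.184.0/24
140 hosts -> /24 (254 usable): 192.168.185.0/24
90 hosts -> /25 (126 usable): 192.168.186.0/25
6 hosts -> /29 (6 usable): 192.168.186.128/29
Allocation: 192.168.184.0/24 (160 hosts, 254 usable); 192.168.185.0/24 (140 hosts, 254 usable); 192.168.186.0/25 (90 hosts, 126 usable); 192.168.186.128/29 (6 hosts, 6 usable)


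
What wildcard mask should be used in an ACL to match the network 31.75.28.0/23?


Subnet mask: 255.255.254.0
Wildcard = 255.255.255.255 - subnet mask
255 - 255 = 0
255 - 255 = 0
255 - 254 = 1
255 - 0 = 255
Wildcard: 0.0.1.255


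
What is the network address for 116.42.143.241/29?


IP:   01110100.00101010.10001111.11110001
Mask: 11111111.11111111.11111111.11111000
AND operation:
Net:  01110100.00101010.10001111.11110000
Network: 116.42.143.240/29
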